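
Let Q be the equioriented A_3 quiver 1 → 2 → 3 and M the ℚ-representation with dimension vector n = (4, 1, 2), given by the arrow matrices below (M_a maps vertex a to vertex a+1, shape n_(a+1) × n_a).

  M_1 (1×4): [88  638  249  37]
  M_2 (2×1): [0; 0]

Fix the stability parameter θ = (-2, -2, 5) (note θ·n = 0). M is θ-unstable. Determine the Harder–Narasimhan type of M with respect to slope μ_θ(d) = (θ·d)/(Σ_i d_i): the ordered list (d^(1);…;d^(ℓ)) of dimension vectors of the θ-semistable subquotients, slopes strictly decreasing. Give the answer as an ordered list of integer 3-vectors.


Via rank(M_{q-1}∘⋯∘M_p): M ≅ I[1,1]^3, I[1,2], I[3,3]^2.
μ_θ-semistable layers: μ^(1)=5; μ^(2)=-2

((0, 0, 2); (4, 1, 0))


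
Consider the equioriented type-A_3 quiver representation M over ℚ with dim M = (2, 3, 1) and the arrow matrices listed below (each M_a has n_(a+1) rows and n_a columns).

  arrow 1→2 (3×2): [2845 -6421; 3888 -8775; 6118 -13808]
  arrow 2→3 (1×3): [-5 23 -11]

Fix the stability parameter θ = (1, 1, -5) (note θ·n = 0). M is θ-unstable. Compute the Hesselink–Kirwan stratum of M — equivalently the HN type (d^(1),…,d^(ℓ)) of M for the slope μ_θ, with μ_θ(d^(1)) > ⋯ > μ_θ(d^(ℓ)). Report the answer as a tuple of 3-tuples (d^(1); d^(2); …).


Barcode: M ≅ I[1,2], I[1,3], I[2,2]. HN layers by μ_θ (2 steps, strictly decreasing):
  μ^(1)=1; μ^(2)=-1

((1, 2, 0); (1, 1, 1))


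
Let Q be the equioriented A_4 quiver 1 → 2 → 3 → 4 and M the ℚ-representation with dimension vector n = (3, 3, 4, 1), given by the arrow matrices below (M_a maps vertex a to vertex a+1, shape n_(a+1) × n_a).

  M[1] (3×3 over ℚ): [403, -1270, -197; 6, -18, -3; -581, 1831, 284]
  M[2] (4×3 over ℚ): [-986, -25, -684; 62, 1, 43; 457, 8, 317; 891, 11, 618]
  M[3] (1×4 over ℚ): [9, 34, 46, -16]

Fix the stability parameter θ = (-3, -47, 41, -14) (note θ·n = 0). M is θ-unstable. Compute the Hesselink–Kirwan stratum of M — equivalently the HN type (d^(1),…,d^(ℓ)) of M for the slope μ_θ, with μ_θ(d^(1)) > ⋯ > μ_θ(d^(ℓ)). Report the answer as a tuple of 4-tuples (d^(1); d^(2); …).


Barcode: M ≅ I[1,3]^2, I[1,4], I[3,3]. HN layers by μ_θ (3 steps, strictly decreasing):
  μ^(1)=41; μ^(2)=27/2; μ^(3)=-25

((0, 0, 3, 0); (0, 0, 1, 1); (3, 3, 0, 0))


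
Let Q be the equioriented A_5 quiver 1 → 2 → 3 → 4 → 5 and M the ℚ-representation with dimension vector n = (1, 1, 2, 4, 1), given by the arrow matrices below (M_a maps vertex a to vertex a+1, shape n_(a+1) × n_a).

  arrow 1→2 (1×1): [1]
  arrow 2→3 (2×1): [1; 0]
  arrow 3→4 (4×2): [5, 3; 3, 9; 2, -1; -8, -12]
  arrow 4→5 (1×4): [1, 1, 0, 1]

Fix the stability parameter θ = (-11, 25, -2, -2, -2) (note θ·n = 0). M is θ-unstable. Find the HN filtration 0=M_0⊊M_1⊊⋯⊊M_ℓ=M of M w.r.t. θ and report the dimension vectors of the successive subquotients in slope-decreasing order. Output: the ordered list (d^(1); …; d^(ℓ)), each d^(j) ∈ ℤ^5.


Barcode: M ≅ I[1,4], I[3,4], I[4,4], I[4,5]. HN layers by μ_θ (3 steps, strictly decreasing):
  μ^(1)=7; μ^(2)=-2; μ^(3)=-11

((0, 1, 1, 1, 0); (0, 0, 1, 3, 1); (1, 0, 0, 0, 0))


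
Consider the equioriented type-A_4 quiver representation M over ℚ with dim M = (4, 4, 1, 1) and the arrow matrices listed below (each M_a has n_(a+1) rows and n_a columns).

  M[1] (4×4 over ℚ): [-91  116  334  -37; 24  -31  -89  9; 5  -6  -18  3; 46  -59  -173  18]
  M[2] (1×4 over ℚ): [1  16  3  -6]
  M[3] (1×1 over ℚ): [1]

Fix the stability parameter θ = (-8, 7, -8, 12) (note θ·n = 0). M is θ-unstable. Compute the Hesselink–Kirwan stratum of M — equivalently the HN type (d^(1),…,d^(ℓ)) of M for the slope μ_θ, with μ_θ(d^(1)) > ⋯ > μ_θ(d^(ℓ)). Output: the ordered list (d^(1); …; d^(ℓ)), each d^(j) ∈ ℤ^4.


Via rank(M_{q-1}∘⋯∘M_p): M ≅ I[1,2]^3, I[1,4].
μ_θ-semistable layers: μ^(1)=12; μ^(2)=7; μ^(3)=-1/2; μ^(4)=-8

((0, 0, 0, 1); (0, 3, 0, 0); (0, 1, 1, 0); (4, 0, 0, 0))


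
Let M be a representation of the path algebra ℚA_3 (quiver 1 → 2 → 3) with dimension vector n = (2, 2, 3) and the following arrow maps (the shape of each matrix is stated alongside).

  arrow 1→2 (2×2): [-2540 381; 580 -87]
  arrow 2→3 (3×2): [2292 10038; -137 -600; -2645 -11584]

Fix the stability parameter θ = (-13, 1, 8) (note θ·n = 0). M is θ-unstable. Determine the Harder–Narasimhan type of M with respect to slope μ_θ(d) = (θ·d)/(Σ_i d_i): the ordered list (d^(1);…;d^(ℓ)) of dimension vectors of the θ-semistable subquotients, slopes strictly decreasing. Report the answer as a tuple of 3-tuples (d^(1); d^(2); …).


Interval decomposition of M: I[1,1], I[1,3], I[2,3], I[3,3].
HN type (ℓ=3): μ^(1)=8; μ^(2)=1; μ^(3)=-13

((0, 0, 3); (0, 2, 0); (2, 0, 0))


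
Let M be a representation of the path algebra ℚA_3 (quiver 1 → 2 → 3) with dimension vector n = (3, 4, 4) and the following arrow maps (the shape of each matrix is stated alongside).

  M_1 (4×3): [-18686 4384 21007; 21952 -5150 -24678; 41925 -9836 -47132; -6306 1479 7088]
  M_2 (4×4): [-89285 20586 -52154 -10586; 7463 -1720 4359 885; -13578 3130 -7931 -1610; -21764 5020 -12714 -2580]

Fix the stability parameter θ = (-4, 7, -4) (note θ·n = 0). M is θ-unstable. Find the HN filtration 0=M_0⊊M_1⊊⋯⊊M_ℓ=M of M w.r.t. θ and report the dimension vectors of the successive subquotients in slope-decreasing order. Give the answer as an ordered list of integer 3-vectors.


Interval decomposition of M: I[1,3]^3, I[2,2], I[3,3].
HN type (ℓ=3): μ^(1)=7; μ^(2)=3/2; μ^(3)=-4

((0, 1, 0); (0, 3, 3); (3, 0, 1))


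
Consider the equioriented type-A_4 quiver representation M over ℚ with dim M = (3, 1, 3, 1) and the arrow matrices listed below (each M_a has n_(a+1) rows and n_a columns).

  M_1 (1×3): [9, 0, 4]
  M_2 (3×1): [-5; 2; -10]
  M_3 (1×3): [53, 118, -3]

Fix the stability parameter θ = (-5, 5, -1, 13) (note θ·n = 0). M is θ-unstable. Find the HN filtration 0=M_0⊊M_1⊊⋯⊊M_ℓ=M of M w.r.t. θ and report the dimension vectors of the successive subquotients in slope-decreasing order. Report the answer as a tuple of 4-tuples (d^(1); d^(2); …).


Interval decomposition of M: I[1,1]^2, I[1,4], I[3,3]^2.
HN type (ℓ=4): μ^(1)=13; μ^(2)=2; μ^(3)=-1; μ^(4)=-5

((0, 0, 0, 1); (0, 1, 1, 0); (0, 0, 2, 0); (3, 0, 0, 0))


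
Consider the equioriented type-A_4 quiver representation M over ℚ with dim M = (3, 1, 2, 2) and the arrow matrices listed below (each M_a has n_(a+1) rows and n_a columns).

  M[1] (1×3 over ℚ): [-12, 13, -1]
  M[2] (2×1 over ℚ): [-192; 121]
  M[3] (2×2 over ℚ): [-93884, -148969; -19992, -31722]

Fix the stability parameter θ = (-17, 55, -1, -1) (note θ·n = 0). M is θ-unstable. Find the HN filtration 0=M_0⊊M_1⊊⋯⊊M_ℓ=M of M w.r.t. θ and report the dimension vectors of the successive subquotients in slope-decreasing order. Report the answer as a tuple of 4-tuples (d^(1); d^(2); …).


Via rank(M_{q-1}∘⋯∘M_p): M ≅ I[1,1]^2, I[1,4], I[3,3], I[4,4].
μ_θ-semistable layers: μ^(1)=53/3; μ^(2)=-1; μ^(3)=-17

((0, 1, 1, 1); (0, 0, 1, 1); (3, 0, 0, 0))


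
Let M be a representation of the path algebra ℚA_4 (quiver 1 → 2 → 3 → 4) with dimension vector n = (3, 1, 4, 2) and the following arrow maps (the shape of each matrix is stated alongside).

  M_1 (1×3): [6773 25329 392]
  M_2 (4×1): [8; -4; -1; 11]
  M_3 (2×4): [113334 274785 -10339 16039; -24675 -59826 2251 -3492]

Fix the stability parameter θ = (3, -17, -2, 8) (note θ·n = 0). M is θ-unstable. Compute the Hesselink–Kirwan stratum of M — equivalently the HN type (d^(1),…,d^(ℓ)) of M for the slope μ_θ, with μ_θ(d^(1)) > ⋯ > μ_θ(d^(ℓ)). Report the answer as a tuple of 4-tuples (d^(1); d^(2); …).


Via rank(M_{q-1}∘⋯∘M_p): M ≅ I[1,1]^2, I[1,4], I[3,3]^2, I[3,4].
μ_θ-semistable layers: μ^(1)=8; μ^(2)=3; μ^(3)=-2; μ^(4)=-7

((0, 0, 0, 2); (2, 0, 0, 0); (0, 0, 4, 0); (1, 1, 0, 0))


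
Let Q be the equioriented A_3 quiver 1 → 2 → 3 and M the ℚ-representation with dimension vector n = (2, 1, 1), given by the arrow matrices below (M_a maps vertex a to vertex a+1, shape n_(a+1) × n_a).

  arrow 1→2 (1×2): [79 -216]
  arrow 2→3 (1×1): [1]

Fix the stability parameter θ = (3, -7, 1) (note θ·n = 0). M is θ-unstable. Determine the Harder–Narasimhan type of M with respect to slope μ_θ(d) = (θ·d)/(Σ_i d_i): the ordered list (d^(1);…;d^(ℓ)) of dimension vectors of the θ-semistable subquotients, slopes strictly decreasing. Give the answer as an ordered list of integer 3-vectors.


Via rank(M_{q-1}∘⋯∘M_p): M ≅ I[1,1], I[1,3].
μ_θ-semistable layers: μ^(1)=3; μ^(2)=1; μ^(3)=-2

((1, 0, 0); (0, 0, 1); (1, 1, 0))


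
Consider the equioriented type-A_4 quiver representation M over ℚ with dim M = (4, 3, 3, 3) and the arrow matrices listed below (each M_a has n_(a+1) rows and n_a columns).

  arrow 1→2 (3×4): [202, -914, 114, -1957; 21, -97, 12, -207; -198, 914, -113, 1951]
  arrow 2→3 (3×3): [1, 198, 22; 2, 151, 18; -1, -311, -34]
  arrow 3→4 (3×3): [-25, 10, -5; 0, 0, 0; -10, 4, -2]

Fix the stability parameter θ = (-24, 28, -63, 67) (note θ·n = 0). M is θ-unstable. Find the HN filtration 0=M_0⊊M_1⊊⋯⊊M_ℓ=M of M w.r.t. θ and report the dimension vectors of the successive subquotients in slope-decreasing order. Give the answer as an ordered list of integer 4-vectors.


Interval decomposition of M: I[1,1], I[1,3]^2, I[1,4], I[4,4]^2.
HN type (ℓ=3): μ^(1)=67; μ^(2)=-35/2; μ^(3)=-24

((0, 0, 0, 3); (0, 3, 3, 0); (4, 0, 0, 0))


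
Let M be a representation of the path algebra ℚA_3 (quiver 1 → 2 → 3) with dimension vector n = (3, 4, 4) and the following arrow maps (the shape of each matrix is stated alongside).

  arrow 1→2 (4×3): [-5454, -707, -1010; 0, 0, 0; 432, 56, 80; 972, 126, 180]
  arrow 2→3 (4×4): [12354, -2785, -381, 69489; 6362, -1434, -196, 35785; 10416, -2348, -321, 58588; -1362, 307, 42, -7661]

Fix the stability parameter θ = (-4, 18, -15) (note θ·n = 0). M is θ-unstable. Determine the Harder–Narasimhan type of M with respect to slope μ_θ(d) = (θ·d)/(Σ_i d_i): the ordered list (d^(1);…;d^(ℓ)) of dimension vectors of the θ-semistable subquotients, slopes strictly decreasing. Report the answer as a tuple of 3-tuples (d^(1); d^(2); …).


Via rank(M_{q-1}∘⋯∘M_p): M ≅ I[1,1]^2, I[1,2], I[2,3]^3, I[3,3].
μ_θ-semistable layers: μ^(1)=18; μ^(2)=3/2; μ^(3)=-4; μ^(4)=-15

((0, 1, 0); (0, 3, 3); (3, 0, 0); (0, 0, 1))


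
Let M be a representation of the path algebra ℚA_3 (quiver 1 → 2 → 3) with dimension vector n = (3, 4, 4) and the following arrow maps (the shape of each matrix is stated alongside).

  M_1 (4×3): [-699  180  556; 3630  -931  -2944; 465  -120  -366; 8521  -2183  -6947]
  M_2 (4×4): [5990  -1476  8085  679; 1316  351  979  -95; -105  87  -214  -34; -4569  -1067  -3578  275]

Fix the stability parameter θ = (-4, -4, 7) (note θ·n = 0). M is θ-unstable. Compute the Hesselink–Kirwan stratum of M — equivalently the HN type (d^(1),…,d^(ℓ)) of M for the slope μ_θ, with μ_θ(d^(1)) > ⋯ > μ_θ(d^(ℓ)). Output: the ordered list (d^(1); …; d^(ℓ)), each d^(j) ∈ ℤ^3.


Via rank(M_{q-1}∘⋯∘M_p): M ≅ I[1,3]^3, I[2,3].
μ_θ-semistable layers: μ^(1)=7; μ^(2)=-4

((0, 0, 4); (3, 4, 0))


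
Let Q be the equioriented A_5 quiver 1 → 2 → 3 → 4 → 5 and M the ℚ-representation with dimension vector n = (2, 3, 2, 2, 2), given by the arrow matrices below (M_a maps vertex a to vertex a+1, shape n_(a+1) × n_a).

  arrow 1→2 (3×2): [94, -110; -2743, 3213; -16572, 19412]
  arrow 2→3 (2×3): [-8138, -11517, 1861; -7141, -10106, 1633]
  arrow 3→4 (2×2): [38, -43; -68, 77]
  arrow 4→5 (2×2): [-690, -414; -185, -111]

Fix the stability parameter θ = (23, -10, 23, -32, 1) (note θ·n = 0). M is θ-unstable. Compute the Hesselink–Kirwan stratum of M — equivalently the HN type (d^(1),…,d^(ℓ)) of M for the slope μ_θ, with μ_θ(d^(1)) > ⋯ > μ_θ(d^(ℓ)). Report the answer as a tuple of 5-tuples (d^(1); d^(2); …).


Barcode: M ≅ I[1,4], I[1,5], I[2,2], I[5,5]. HN layers by μ_θ (2 steps, strictly decreasing):
  μ^(1)=1; μ^(2)=-10

((2, 2, 2, 2, 2); (0, 1, 0, 0, 0))


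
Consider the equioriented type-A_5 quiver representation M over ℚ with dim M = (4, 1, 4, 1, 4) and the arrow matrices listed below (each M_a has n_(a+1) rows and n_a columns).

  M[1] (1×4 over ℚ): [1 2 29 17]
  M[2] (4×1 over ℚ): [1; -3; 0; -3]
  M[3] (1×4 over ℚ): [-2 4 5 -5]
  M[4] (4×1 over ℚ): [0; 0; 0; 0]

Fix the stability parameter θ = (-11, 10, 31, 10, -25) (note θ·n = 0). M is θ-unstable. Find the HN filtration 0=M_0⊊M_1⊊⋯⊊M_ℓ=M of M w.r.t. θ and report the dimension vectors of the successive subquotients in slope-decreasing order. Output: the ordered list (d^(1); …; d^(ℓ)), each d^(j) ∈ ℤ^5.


Via rank(M_{q-1}∘⋯∘M_p): M ≅ I[1,1]^3, I[1,4], I[3,3]^3, I[5,5]^4.
μ_θ-semistable layers: μ^(1)=31; μ^(2)=41/2; μ^(3)=10; μ^(4)=-11; μ^(5)=-25

((0, 0, 3, 0, 0); (0, 0, 1, 1, 0); (0, 1, 0, 0, 0); (4, 0, 0, 0, 0); (0, 0, 0, 0, 4))


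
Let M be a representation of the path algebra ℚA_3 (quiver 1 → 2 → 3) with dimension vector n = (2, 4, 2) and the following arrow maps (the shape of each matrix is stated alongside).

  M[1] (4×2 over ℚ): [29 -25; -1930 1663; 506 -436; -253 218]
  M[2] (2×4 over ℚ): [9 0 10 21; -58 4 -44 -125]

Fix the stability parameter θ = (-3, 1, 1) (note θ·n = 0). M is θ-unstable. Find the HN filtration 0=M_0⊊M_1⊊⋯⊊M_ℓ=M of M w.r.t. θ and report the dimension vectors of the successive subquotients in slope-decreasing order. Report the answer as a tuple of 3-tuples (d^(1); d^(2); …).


Interval decomposition of M: I[1,3]^2, I[2,2]^2.
HN type (ℓ=2): μ^(1)=1; μ^(2)=-3

((0, 4, 2); (2, 0, 0))


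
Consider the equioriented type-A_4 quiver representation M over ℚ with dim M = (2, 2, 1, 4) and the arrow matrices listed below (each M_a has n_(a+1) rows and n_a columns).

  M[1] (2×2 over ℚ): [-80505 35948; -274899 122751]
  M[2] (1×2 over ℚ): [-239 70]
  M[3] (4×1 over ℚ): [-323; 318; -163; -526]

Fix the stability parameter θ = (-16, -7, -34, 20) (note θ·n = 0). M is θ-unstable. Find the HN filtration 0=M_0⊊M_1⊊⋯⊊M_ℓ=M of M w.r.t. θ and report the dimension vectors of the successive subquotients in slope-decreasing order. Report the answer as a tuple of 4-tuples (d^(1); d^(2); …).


Barcode: M ≅ I[1,2], I[1,4], I[4,4]^3. HN layers by μ_θ (4 steps, strictly decreasing):
  μ^(1)=20; μ^(2)=-7; μ^(3)=-16; μ^(4)=-19

((0, 0, 0, 4); (0, 1, 0, 0); (1, 0, 0, 0); (1, 1, 1, 0))


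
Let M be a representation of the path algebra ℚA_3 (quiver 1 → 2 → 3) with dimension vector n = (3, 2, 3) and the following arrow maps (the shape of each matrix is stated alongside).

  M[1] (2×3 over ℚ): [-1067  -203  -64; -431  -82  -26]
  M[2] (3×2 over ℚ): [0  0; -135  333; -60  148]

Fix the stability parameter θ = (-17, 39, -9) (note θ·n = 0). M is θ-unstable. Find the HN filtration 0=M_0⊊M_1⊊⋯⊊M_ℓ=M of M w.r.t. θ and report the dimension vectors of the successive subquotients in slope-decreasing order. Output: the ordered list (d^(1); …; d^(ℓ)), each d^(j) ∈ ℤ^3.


Interval decomposition of M: I[1,1], I[1,2], I[1,3], I[3,3]^2.
HN type (ℓ=4): μ^(1)=39; μ^(2)=15; μ^(3)=-9; μ^(4)=-17

((0, 1, 0); (0, 1, 1); (0, 0, 2); (3, 0, 0))


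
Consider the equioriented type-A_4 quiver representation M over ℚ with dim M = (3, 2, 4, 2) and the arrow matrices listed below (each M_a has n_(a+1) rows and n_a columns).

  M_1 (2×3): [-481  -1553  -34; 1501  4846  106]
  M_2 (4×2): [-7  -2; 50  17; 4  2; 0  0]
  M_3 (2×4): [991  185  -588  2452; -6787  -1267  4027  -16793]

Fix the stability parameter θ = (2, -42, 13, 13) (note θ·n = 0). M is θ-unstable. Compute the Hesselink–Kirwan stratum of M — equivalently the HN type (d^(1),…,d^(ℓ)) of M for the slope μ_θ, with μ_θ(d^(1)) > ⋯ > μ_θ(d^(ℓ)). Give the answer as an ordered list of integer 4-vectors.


Via rank(M_{q-1}∘⋯∘M_p): M ≅ I[1,1], I[1,3], I[1,4], I[3,3], I[3,4].
μ_θ-semistable layers: μ^(1)=13; μ^(2)=2; μ^(3)=-20

((0, 0, 4, 2); (1, 0, 0, 0); (2, 2, 0, 0))


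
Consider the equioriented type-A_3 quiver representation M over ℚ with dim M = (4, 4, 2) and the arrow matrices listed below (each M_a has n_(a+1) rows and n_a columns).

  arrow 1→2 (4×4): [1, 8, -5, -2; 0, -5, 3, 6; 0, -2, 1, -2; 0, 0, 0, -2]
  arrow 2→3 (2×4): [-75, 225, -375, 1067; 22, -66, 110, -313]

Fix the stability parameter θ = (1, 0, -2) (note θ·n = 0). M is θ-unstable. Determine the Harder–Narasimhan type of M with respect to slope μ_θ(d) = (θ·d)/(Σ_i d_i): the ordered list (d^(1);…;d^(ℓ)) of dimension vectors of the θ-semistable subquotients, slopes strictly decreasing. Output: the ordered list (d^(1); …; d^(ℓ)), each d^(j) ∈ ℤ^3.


Interval decomposition of M: I[1,2]^2, I[1,3]^2.
HN type (ℓ=2): μ^(1)=1/2; μ^(2)=-1/3

((2, 2, 0); (2, 2, 2))


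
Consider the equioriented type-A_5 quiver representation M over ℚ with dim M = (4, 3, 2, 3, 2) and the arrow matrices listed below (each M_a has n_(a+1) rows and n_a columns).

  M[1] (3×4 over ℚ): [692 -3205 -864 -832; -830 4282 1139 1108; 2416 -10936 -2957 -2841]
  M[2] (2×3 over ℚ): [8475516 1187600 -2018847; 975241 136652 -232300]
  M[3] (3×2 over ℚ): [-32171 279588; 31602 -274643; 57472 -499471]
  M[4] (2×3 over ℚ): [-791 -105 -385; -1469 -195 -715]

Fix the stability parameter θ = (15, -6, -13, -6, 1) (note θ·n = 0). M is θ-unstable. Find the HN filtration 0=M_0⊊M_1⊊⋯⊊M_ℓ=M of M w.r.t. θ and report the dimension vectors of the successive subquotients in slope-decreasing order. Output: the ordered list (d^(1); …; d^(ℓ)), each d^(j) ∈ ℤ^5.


Barcode: M ≅ I[1,1], I[1,2], I[1,4], I[1,5], I[4,4], I[5,5]. HN layers by μ_θ (5 steps, strictly decreasing):
  μ^(1)=15; μ^(2)=9/2; μ^(3)=1; μ^(4)=-5/2; μ^(5)=-6

((1, 0, 0, 0, 0); (1, 1, 0, 0, 0); (0, 0, 0, 0, 2); (2, 2, 2, 2, 0); (0, 0, 0, 1, 0))


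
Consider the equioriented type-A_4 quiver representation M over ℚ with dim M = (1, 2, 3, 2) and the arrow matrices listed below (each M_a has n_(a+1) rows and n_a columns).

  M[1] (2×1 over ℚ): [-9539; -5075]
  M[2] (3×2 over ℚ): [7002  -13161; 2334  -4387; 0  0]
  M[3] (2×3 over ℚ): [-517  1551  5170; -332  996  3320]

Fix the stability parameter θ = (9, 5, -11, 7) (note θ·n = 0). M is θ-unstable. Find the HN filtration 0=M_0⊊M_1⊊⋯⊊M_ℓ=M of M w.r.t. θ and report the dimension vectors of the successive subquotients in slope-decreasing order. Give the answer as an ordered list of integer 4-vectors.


Barcode: M ≅ I[1,3], I[2,2], I[3,3], I[3,4], I[4,4]. HN layers by μ_θ (4 steps, strictly decreasing):
  μ^(1)=7; μ^(2)=5; μ^(3)=1; μ^(4)=-11

((0, 0, 0, 2); (0, 1, 0, 0); (1, 1, 1, 0); (0, 0, 2, 0))


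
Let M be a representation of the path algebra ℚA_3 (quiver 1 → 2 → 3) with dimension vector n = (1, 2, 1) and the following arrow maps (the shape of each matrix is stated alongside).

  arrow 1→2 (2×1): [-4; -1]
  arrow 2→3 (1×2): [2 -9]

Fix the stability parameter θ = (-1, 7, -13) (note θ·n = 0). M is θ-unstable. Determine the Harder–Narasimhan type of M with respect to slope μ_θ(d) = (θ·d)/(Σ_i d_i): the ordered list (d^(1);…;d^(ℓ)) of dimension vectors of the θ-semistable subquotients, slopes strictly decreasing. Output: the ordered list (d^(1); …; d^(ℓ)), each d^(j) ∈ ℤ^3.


Barcode: M ≅ I[1,3], I[2,2]. HN layers by μ_θ (2 steps, strictly decreasing):
  μ^(1)=7; μ^(2)=-7/3

((0, 1, 0); (1, 1, 1))


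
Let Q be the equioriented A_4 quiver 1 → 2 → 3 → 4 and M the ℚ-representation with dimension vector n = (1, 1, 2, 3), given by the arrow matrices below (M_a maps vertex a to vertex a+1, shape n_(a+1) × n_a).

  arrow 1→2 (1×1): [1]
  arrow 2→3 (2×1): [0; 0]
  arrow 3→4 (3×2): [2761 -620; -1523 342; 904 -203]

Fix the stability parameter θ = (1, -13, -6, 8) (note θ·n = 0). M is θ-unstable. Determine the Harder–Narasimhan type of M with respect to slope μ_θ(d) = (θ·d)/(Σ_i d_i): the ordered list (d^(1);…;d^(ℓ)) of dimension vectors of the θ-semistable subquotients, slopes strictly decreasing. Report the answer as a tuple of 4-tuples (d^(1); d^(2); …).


Barcode: M ≅ I[1,2], I[3,4]^2, I[4,4]. HN layers by μ_θ (2 steps, strictly decreasing):
  μ^(1)=8; μ^(2)=-6

((0, 0, 0, 3); (1, 1, 2, 0))


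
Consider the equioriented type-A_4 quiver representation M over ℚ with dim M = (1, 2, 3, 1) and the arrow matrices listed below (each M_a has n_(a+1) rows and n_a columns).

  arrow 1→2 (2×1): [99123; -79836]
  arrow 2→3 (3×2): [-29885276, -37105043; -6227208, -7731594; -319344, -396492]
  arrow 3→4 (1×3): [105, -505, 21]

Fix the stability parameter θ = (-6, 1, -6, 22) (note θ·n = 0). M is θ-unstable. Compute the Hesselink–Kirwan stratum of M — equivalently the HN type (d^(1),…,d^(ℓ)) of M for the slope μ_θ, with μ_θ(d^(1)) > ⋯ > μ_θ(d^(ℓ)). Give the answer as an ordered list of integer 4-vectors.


Interval decomposition of M: I[1,2], I[2,4], I[3,3]^2.
HN type (ℓ=4): μ^(1)=22; μ^(2)=1; μ^(3)=-5/2; μ^(4)=-6

((0, 0, 0, 1); (0, 1, 0, 0); (0, 1, 1, 0); (1, 0, 2, 0))


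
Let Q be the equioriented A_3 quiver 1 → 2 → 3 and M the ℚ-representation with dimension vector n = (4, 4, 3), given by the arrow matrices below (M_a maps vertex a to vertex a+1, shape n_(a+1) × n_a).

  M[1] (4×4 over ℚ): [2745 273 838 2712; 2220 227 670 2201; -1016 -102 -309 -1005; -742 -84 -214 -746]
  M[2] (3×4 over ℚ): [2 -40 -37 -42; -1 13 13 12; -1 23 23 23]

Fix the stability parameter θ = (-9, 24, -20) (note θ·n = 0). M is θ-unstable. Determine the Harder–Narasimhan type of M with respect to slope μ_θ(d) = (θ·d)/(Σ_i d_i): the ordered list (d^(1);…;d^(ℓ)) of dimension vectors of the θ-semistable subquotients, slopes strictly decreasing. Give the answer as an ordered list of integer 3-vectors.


Barcode: M ≅ I[1,2], I[1,3]^3. HN layers by μ_θ (3 steps, strictly decreasing):
  μ^(1)=24; μ^(2)=2; μ^(3)=-9

((0, 1, 0); (0, 3, 3); (4, 0, 0))


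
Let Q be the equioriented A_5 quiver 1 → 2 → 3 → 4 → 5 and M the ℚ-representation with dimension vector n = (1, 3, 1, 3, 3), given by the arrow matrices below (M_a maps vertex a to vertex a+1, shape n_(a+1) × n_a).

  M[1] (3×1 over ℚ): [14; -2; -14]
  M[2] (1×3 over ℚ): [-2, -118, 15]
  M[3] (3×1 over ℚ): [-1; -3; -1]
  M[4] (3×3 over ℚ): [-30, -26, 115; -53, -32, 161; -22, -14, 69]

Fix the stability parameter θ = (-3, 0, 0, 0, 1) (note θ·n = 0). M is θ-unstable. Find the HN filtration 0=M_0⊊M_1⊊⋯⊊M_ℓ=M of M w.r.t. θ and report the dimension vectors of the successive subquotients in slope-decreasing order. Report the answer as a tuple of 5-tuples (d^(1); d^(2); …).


Interval decomposition of M: I[1,5], I[2,2]^2, I[4,4], I[4,5], I[5,5].
HN type (ℓ=3): μ^(1)=1; μ^(2)=0; μ^(3)=-3

((0, 0, 0, 0, 3); (0, 3, 1, 3, 0); (1, 0, 0, 0, 0))


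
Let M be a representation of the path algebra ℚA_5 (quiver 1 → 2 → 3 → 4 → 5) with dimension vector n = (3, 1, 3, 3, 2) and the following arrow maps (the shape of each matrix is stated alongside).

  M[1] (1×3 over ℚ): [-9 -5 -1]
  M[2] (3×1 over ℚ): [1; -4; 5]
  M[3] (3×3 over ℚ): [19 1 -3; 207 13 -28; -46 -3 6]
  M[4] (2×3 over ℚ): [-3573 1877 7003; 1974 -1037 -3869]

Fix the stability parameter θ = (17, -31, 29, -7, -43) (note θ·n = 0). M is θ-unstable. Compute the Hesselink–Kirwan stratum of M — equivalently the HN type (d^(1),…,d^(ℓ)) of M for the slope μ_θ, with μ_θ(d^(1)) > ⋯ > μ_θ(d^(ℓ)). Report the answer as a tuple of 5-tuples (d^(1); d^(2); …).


Barcode: M ≅ I[1,1]^2, I[1,5], I[3,4], I[3,5]. HN layers by μ_θ (3 steps, strictly decreasing):
  μ^(1)=17; μ^(2)=11; μ^(3)=-7

((2, 0, 0, 0, 0); (0, 0, 1, 1, 0); (1, 1, 2, 2, 2))


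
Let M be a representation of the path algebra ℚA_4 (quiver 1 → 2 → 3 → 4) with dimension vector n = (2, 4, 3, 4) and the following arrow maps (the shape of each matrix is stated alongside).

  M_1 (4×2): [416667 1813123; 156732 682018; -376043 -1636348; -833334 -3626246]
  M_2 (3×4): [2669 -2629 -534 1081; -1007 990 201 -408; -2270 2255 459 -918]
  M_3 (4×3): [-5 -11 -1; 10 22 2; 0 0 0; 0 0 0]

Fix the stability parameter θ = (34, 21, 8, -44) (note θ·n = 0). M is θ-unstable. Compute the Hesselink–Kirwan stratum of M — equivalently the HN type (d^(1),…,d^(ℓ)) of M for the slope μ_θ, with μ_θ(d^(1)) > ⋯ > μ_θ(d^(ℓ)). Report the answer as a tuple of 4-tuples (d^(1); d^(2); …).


Via rank(M_{q-1}∘⋯∘M_p): M ≅ I[1,3]^2, I[2,2], I[2,4], I[4,4]^3.
μ_θ-semistable layers: μ^(1)=21; μ^(2)=-5; μ^(3)=-44

((2, 3, 2, 0); (0, 1, 1, 1); (0, 0, 0, 3))


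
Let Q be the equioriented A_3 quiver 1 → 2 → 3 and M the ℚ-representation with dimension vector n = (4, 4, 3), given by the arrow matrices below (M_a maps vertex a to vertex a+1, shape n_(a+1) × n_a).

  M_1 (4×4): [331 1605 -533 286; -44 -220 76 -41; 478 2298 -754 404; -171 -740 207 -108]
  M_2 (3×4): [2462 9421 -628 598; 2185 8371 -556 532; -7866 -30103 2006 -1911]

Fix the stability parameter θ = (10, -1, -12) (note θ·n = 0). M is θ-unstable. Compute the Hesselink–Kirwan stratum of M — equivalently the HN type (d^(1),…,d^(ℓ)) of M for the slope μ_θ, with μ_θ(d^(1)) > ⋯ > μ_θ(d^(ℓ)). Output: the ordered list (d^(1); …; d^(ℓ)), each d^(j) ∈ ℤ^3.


Interval decomposition of M: I[1,1], I[1,3]^3, I[2,2].
HN type (ℓ=2): μ^(1)=10; μ^(2)=-1

((1, 0, 0); (3, 4, 3))


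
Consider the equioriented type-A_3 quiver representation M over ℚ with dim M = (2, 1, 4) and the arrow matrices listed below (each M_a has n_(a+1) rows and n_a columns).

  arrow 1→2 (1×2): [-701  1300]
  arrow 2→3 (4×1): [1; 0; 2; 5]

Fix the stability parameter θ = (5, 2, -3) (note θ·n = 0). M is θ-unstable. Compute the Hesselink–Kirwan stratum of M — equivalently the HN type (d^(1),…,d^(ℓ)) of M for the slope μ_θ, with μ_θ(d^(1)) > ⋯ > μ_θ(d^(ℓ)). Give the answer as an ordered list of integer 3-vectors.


Barcode: M ≅ I[1,1], I[1,3], I[3,3]^3. HN layers by μ_θ (3 steps, strictly decreasing):
  μ^(1)=5; μ^(2)=4/3; μ^(3)=-3

((1, 0, 0); (1, 1, 1); (0, 0, 3))


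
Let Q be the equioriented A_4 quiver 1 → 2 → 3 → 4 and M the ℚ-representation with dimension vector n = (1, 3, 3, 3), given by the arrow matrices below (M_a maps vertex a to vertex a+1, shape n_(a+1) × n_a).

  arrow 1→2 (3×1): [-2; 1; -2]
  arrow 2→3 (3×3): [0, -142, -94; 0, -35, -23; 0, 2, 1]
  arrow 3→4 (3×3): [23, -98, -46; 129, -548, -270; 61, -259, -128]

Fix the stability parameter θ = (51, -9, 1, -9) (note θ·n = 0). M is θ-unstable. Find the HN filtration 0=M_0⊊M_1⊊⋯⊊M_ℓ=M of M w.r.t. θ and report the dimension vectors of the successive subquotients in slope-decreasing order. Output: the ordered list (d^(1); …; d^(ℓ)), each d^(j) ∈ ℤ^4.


Via rank(M_{q-1}∘⋯∘M_p): M ≅ I[1,4], I[2,2], I[2,4], I[3,4].
μ_θ-semistable layers: μ^(1)=17/2; μ^(2)=-4; μ^(3)=-9

((1, 1, 1, 1); (0, 0, 2, 2); (0, 2, 0, 0))


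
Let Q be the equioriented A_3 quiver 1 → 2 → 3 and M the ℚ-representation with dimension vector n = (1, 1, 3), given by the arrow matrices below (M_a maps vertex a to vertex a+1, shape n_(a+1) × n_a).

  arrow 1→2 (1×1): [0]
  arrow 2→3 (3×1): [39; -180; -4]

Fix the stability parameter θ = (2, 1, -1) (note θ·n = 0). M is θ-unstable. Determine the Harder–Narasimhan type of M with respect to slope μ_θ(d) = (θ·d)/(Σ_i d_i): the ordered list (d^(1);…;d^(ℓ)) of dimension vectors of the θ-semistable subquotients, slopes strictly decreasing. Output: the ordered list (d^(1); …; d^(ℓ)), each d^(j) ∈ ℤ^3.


Interval decomposition of M: I[1,1], I[2,3], I[3,3]^2.
HN type (ℓ=3): μ^(1)=2; μ^(2)=0; μ^(3)=-1

((1, 0, 0); (0, 1, 1); (0, 0, 2))


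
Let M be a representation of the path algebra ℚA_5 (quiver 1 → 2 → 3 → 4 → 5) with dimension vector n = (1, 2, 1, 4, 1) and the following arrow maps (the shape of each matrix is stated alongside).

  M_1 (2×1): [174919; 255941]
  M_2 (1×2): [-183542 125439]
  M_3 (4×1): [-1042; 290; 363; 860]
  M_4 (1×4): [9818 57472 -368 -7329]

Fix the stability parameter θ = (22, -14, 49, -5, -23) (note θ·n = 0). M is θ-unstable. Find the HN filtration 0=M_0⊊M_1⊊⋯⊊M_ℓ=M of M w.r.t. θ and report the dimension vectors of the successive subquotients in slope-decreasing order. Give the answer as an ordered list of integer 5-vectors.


Barcode: M ≅ I[1,4], I[2,2], I[4,4]^2, I[4,5]. HN layers by μ_θ (4 steps, strictly decreasing):
  μ^(1)=22; μ^(2)=4; μ^(3)=-5; μ^(4)=-14

((0, 0, 1, 1, 0); (1, 1, 0, 0, 0); (0, 0, 0, 2, 0); (0, 1, 0, 1, 1))


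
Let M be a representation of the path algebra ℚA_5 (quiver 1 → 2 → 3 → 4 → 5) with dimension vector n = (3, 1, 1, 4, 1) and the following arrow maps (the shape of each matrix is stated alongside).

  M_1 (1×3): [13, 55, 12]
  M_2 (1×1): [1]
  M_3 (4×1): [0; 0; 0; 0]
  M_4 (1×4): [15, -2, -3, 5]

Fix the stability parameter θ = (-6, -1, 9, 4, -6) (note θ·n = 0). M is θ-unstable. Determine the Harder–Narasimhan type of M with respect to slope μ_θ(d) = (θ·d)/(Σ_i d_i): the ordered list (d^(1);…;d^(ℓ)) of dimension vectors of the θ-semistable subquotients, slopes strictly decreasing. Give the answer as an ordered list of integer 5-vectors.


Interval decomposition of M: I[1,1]^2, I[1,3], I[4,4]^3, I[4,5].
HN type (ℓ=4): μ^(1)=9; μ^(2)=4; μ^(3)=-1; μ^(4)=-6

((0, 0, 1, 0, 0); (0, 0, 0, 3, 0); (0, 1, 0, 1, 1); (3, 0, 0, 0, 0))


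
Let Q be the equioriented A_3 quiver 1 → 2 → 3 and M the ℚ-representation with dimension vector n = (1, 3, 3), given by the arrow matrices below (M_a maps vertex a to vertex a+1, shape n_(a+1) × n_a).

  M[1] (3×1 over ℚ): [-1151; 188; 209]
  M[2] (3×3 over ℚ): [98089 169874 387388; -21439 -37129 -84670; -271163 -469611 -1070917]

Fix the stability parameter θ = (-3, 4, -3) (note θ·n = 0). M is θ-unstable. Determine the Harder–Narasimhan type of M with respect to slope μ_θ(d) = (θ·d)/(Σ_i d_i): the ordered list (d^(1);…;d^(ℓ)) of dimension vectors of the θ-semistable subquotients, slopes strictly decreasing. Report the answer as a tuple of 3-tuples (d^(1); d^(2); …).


Barcode: M ≅ I[1,3], I[2,3]^2. HN layers by μ_θ (2 steps, strictly decreasing):
  μ^(1)=1/2; μ^(2)=-3

((0, 3, 3); (1, 0, 0))


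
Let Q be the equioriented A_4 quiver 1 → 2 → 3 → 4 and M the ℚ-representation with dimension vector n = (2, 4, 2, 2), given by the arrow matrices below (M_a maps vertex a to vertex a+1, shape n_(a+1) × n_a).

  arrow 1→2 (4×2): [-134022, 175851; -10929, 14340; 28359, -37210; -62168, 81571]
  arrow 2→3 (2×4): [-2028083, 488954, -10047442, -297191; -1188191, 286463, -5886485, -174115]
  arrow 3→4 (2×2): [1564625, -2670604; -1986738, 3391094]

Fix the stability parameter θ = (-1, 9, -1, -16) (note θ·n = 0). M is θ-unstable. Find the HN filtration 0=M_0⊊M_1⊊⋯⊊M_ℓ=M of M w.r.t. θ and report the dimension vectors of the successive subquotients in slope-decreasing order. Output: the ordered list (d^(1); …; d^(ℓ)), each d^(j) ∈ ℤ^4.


Barcode: M ≅ I[1,2], I[1,4], I[2,2], I[2,4]. HN layers by μ_θ (4 steps, strictly decreasing):
  μ^(1)=9; μ^(2)=-1; μ^(3)=-9/4; μ^(4)=-8/3

((0, 2, 0, 0); (1, 0, 0, 0); (1, 1, 1, 1); (0, 1, 1, 1))


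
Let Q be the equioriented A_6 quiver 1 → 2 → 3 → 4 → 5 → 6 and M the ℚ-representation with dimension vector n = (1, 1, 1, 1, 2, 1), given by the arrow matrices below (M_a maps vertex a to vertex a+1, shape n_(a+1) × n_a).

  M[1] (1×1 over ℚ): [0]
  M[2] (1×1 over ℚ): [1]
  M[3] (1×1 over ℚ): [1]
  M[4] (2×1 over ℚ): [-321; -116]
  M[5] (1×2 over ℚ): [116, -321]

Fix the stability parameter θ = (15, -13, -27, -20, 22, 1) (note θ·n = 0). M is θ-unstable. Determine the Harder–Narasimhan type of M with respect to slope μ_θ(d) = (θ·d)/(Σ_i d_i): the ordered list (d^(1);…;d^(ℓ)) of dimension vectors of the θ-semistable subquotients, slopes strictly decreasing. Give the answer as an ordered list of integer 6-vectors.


Barcode: M ≅ I[1,1], I[2,5], I[5,6]. HN layers by μ_θ (4 steps, strictly decreasing):
  μ^(1)=22; μ^(2)=15; μ^(3)=23/2; μ^(4)=-20

((0, 0, 0, 0, 1, 0); (1, 0, 0, 0, 0, 0); (0, 0, 0, 0, 1, 1); (0, 1, 1, 1, 0, 0))


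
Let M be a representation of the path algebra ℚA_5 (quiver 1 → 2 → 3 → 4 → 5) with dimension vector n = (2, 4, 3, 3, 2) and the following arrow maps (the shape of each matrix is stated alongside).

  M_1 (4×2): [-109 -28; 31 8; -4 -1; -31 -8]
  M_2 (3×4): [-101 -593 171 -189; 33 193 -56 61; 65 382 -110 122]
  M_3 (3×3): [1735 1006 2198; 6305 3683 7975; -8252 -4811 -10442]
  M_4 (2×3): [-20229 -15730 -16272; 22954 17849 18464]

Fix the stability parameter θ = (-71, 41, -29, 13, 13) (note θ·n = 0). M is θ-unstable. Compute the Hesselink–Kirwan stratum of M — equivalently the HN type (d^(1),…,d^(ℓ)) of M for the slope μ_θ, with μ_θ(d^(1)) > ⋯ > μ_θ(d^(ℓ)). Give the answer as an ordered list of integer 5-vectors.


Barcode: M ≅ I[1,5]^2, I[2,2], I[2,4]. HN layers by μ_θ (4 steps, strictly decreasing):
  μ^(1)=41; μ^(2)=13; μ^(3)=6; μ^(4)=-71

((0, 1, 0, 0, 0); (0, 0, 0, 3, 2); (0, 3, 3, 0, 0); (2, 0, 0, 0, 0))


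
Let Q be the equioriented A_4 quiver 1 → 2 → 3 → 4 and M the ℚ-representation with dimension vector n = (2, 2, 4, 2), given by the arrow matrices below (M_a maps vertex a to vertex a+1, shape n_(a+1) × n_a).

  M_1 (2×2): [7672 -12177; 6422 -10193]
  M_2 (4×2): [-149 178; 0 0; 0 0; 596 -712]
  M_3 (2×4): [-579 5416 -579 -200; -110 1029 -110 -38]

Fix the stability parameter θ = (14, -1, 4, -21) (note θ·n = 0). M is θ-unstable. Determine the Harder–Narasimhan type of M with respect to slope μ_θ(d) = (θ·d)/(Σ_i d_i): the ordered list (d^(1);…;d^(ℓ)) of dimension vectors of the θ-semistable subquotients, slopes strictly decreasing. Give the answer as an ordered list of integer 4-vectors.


Via rank(M_{q-1}∘⋯∘M_p): M ≅ I[1,2], I[1,4], I[3,3]^2, I[3,4].
μ_θ-semistable layers: μ^(1)=13/2; μ^(2)=4; μ^(3)=-1; μ^(4)=-17/2

((1, 1, 0, 0); (0, 0, 2, 0); (1, 1, 1, 1); (0, 0, 1, 1))


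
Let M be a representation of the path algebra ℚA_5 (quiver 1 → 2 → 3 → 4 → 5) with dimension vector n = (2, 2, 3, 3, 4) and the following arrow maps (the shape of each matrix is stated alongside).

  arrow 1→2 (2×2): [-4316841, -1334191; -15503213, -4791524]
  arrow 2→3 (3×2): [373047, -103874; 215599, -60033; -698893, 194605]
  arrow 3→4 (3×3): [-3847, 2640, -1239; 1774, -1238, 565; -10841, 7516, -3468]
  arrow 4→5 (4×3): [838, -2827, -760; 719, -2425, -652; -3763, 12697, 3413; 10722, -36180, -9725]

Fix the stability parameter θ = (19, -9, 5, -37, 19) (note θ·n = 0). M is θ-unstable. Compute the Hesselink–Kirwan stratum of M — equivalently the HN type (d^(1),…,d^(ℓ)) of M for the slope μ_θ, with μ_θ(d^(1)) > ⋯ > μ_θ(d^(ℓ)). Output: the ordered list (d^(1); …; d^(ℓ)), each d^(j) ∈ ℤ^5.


Interval decomposition of M: I[1,5]^2, I[3,5], I[5,5].
HN type (ℓ=3): μ^(1)=19; μ^(2)=-11/2; μ^(3)=-16

((0, 0, 0, 0, 4); (2, 2, 2, 2, 0); (0, 0, 1, 1, 0))


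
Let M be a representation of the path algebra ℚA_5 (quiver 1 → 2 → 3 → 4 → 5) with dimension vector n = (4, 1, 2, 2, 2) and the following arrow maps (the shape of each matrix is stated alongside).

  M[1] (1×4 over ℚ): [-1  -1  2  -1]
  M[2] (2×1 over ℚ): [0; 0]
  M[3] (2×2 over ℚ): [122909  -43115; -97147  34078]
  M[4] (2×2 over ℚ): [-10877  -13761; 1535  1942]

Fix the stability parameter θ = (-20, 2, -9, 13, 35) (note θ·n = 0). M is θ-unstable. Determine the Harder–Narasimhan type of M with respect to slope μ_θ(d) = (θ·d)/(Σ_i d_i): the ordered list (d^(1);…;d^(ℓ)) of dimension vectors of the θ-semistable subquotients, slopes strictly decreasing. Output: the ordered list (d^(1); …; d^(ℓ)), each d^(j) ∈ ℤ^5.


Via rank(M_{q-1}∘⋯∘M_p): M ≅ I[1,1]^3, I[1,2], I[3,5]^2.
μ_θ-semistable layers: μ^(1)=35; μ^(2)=13; μ^(3)=2; μ^(4)=-9; μ^(5)=-20

((0, 0, 0, 0, 2); (0, 0, 0, 2, 0); (0, 1, 0, 0, 0); (0, 0, 2, 0, 0); (4, 0, 0, 0, 0))


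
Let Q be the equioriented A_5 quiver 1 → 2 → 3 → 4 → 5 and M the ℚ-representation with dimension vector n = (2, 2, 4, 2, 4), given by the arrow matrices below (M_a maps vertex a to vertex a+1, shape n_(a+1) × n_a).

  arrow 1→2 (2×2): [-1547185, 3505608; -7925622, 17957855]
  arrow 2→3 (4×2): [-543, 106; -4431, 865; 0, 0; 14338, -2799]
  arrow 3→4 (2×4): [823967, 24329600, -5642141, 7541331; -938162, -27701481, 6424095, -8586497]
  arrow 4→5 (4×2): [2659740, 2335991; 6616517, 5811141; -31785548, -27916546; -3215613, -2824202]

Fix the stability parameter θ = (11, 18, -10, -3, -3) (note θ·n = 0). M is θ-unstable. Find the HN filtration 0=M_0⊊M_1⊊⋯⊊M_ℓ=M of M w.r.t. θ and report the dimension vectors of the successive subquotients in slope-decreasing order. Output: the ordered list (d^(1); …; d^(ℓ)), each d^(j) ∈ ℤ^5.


Interval decomposition of M: I[1,5]^2, I[3,3]^2, I[5,5]^2.
HN type (ℓ=3): μ^(1)=13/5; μ^(2)=-3; μ^(3)=-10

((2, 2, 2, 2, 2); (0, 0, 0, 0, 2); (0, 0, 2, 0, 0))


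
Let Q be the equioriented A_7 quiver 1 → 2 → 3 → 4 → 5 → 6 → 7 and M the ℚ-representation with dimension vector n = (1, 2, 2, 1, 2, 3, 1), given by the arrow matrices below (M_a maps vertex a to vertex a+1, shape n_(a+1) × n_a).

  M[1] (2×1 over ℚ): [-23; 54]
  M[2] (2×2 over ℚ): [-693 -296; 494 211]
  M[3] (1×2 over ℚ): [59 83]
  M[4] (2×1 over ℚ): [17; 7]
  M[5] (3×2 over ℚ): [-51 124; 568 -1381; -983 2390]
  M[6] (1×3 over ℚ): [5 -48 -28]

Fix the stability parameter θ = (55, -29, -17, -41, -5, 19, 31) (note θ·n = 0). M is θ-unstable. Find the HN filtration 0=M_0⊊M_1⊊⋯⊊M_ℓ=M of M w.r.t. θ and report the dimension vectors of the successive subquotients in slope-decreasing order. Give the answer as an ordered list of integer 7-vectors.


Via rank(M_{q-1}∘⋯∘M_p): M ≅ I[1,7], I[2,3], I[5,6], I[6,6].
μ_θ-semistable layers: μ^(1)=31; μ^(2)=19; μ^(3)=-5; μ^(4)=-8; μ^(5)=-17; μ^(6)=-29

((0, 0, 0, 0, 0, 0, 1); (0, 0, 0, 0, 0, 3, 0); (0, 0, 0, 0, 2, 0, 0); (1, 1, 1, 1, 0, 0, 0); (0, 0, 1, 0, 0, 0, 0); (0, 1, 0, 0, 0, 0, 0))


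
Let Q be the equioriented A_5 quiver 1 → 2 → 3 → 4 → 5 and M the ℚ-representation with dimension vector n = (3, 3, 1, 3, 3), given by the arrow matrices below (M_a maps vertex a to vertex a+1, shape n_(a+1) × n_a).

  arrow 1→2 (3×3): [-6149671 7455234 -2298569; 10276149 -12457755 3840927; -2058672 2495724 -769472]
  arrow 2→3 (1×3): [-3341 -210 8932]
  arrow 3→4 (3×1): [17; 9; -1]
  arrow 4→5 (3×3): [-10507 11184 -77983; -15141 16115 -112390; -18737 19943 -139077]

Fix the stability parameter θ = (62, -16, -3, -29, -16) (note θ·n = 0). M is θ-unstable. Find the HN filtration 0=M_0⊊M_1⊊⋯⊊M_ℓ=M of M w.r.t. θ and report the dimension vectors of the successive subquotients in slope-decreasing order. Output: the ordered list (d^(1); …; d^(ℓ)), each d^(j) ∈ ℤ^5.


Barcode: M ≅ I[1,1], I[1,2], I[1,5], I[2,2], I[4,5]^2. HN layers by μ_θ (5 steps, strictly decreasing):
  μ^(1)=62; μ^(2)=23; μ^(3)=-2/5; μ^(4)=-16; μ^(5)=-29

((1, 0, 0, 0, 0); (1, 1, 0, 0, 0); (1, 1, 1, 1, 1); (0, 1, 0, 0, 2); (0, 0, 0, 2, 0))


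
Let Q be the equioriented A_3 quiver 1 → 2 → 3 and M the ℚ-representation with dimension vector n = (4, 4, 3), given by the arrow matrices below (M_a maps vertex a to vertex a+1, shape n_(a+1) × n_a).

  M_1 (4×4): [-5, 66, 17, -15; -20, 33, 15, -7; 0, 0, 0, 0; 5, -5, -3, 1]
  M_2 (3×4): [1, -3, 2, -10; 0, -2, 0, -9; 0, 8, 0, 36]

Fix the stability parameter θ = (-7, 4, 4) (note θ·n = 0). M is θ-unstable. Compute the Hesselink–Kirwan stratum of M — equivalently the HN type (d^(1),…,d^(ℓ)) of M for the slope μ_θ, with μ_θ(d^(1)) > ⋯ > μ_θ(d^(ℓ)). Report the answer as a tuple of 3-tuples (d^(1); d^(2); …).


Interval decomposition of M: I[1,1], I[1,2], I[1,3]^2, I[2,2], I[3,3].
HN type (ℓ=2): μ^(1)=4; μ^(2)=-7

((0, 4, 3); (4, 0, 0))
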